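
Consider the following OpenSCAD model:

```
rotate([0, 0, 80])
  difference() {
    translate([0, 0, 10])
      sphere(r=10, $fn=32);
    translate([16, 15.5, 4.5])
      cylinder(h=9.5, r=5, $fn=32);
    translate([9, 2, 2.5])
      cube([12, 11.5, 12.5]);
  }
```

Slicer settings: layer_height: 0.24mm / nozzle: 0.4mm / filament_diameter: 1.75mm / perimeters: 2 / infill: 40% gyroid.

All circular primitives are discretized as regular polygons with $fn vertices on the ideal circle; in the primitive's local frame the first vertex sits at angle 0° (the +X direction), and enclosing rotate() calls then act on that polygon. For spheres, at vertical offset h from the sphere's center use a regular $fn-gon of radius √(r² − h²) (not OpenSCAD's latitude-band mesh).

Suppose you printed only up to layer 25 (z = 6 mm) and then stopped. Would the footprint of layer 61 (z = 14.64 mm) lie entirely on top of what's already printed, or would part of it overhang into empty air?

entirely on top

Compare the two slices. At z = 6: the r=10 sphere slices to a regular 32-gon of circumradius 9.165 (√(r²−h²) with h=4 from center) (area = (32/2)·9.165²·sin(360°/32) = 262.20 mm²); the cylinder at (16, 15.5): section is a regular 32-gon, circumradius r=5 (area = (32/2)·5.000²·sin(360°/32) = 78.04 mm²); the 12×11.5 cube at (9, 2) contributes its full rectangle (area 138.00 mm²); Subtracting the remaining from the first: starting from the r=10 sphere (262.20 mm²), the r=5 cylinder at (16, 15.5) misses the remaining region (no effect); the 12×11.5 cube at (9, 2) misses the remaining region (no effect) — area = 262.20 mm²; (rotated 80° about Z; rotation is an isometry so areas/perimeters/island counts are preserved). At z = 14.64: the sphere: section is a regular 32-gon, circumradius = √(r²−h²) = √(10²−4.64²) = 8.858 (area = (32/2)·8.858²·sin(360°/32) = 244.94 mm²); the cylinder at (16, 15.5) is not intersected at this z (z outside [4.5, 14]); the cube at (9, 2) (footprint 12×11.5) is included at this height (area 138.00 mm²); After the difference (first − rest): starting from the r=10 sphere (244.94 mm²), the 12×11.5 cube at (9, 2) misses the remaining region (no effect) — area = 244.94 mm²; (whole slice rotated 80° about Z — lengths, areas and connectivity unchanged). Checking containment: the cross-section at z = 14.64 is a subset of the cross-section at z = 6.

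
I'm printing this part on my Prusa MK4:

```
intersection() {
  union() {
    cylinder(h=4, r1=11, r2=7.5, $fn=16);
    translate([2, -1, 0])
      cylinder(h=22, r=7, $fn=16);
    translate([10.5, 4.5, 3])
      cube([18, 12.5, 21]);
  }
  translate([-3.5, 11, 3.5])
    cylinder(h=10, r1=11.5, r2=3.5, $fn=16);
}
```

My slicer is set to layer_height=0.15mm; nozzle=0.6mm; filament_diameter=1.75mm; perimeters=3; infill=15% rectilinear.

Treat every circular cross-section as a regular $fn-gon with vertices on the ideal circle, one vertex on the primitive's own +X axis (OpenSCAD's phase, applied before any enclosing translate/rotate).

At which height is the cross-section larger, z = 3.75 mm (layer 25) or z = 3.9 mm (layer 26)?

Layer 25 (z = 3.75): the cone: at t=0.938 of its height the radius interpolates to r₁+(r₂−r₁)t = 7.719, giving a regular 16-gon of that circumradius (area = (16/2)·7.719²·sin(360°/16) = 182.40 mm²); the r=7 cylinder at (2, -1) gives a regular 16-gon of circumradius 7 (constant along its height) (area = (16/2)·7.000²·sin(360°/16) = 150.01 mm²); the 18×12.5 cube at (10.5, 4.5) contributes its full rectangle (area 225.00 mm²); Merging all regions: the regions partially overlap — summed areas 557.41 mm² minus the doubly-counted overlap 132.15 mm² gives 425.26 mm² — area = 425.26 mm²; the cone at (-3.5, 11) (r1=11.5→r2=3.5) has section circumradius 11.300 here — a regular 16-gon (area = (16/2)·11.300²·sin(360°/16) = 390.92 mm²); Keeping only the common overlap: the cone at (-3.5, 11) partially overlaps the result so far; clipping to the common part keeps 72.27 mm² — area = 72.27 mm². So its area = 72.27 mm². Layer 26 (z = 3.9): the cone: at t=0.975 of its height the radius interpolates to r₁+(r₂−r₁)t = 7.588, giving a regular 16-gon of that circumradius (area = (16/2)·7.588²·sin(360°/16) = 176.25 mm²); the cylinder at (2, -1): section is a regular 16-gon, circumradius r=7 (area = (16/2)·7.000²·sin(360°/16) = 150.01 mm²); the 18×12.5 cube at (10.5, 4.5) contributes its full rectangle (area 225.00 mm²); Merging all regions: the regions partially overlap — summed areas 551.26 mm² minus the doubly-counted overlap 129.97 mm² gives 421.29 mm² — area = 421.29 mm²; the cone at (-3.5, 11) (r1=11.5→r2=3.5) has section circumradius 11.180 here — a regular 16-gon (area = (16/2)·11.180²·sin(360°/16) = 382.66 mm²); Taking the intersection: the cone at (-3.5, 11) partially overlaps the result so far; clipping to the common part keeps 68.18 mm² — area = 68.18 mm². So its area = 68.18 mm². Layer 25 is larger (72.27 vs 68.18 mm²).

layer 25 (z = 3.75 mm)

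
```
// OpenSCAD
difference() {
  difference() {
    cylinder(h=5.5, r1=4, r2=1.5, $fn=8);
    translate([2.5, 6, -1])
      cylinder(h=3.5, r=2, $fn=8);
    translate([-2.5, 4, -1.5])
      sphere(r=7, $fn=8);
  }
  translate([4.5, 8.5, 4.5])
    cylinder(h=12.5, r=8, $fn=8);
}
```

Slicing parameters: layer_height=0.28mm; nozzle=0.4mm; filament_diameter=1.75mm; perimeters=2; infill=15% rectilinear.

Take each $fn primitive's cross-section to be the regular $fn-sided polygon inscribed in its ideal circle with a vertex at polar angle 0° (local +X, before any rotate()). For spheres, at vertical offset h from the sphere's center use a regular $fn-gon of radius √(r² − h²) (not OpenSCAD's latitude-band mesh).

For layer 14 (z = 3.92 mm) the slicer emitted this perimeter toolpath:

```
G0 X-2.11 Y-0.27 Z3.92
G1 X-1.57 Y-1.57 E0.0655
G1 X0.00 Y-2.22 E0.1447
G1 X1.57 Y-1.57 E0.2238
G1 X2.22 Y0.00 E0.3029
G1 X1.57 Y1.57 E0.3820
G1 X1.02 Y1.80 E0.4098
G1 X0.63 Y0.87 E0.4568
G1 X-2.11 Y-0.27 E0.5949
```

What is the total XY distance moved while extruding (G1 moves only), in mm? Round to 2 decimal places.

12.78 mm

Sum the Euclidean lengths of each G1 segment: total = 12.78 mm.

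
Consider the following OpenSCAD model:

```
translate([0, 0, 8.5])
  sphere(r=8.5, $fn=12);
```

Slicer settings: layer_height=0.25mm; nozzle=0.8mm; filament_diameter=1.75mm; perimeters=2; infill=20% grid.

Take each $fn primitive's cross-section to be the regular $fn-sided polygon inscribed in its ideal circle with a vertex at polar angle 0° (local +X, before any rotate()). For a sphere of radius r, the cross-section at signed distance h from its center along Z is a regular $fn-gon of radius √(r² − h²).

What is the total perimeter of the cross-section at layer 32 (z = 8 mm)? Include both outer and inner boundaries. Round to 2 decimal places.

At z = 8 mm: the r=8.5 sphere contributes a regular 12-gon of circumradius √(8.5²−0.5²) = 8.485 (perimeter = 2·12·8.485·sin(180°/12) = 52.71 mm). Overall, the cross-section is a single solid region. Total boundary length (outer) = 52.71 mm.

52.71 mm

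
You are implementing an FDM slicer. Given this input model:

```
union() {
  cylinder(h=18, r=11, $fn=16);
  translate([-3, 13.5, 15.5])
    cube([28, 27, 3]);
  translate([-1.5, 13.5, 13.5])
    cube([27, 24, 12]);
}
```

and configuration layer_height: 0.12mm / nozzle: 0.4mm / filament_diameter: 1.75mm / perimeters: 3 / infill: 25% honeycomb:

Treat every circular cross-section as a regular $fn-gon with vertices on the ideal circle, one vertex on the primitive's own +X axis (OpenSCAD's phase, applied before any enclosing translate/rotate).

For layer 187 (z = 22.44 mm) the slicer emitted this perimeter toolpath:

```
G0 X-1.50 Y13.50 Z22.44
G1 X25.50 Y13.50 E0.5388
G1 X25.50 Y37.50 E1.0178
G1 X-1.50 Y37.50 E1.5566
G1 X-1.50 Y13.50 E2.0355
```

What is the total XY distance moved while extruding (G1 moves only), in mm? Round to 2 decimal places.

102.00 mm

Sum the Euclidean lengths of each G1 segment: total = 102.00 mm.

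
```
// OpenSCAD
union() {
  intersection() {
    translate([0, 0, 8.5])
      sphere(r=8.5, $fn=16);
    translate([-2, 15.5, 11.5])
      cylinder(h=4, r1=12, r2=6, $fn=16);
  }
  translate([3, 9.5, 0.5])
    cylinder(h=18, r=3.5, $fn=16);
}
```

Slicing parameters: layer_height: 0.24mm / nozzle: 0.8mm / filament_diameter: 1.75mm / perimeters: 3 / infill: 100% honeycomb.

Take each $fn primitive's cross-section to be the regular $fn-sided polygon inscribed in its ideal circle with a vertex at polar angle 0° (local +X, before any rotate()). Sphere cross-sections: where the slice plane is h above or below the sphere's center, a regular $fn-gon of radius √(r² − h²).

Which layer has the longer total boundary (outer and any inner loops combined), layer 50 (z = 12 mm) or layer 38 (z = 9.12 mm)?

layer 50 (z = 12 mm)

Layer 50 (z = 12): the r=8.5 sphere contributes a regular 16-gon of circumradius √(8.5²−3.5²) = 7.746 (perimeter = 2·16·7.746·sin(180°/16) = 48.36 mm); the cone at (-2, 15.5) contributes a regular 16-gon of circumradius 11.250 (interpolated between r1=12 and r2=6 at t=0.125) (perimeter = 2·16·11.250·sin(180°/16) = 70.23 mm); After intersecting: the cone at (-2, 15.5) partially overlaps the r=8.5 sphere; clipping to the common part keeps 21.47 mm² — boundary = 21.58 mm; the r=3.5 cylinder at (3, 9.5) gives a regular 16-gon of circumradius 3.5 (constant along its height) (perimeter = 2·16·3.500·sin(180°/16) = 21.85 mm); Taking the union: the regions partially overlap (shared area 3.40 mm²), so the edge portions inside another operand are dropped and the merged outline is re-measured after clipping — boundary = 34.19 mm. So its perimeter = 34.19 mm. Layer 38 (z = 9.12): the sphere: section is a regular 16-gon, circumradius = √(r²−h²) = √(8.5²−0.62²) = 8.477 (perimeter = 2·16·8.477·sin(180°/16) = 52.92 mm); the cone at (-2, 15.5) is absent (z outside [11.5, 15.5]); After intersecting: at least one operand is absent at this height, so nothing remains; the cylinder at (3, 9.5): section is a regular 16-gon, circumradius r=3.5 (perimeter = 2·16·3.500·sin(180°/16) = 21.85 mm); Merging all regions: only the r=3.5 cylinder at (3, 9.5) is present, so the union is just that shape — boundary = 21.85 mm. So its perimeter = 21.85 mm. Layer 50 is larger (34.19 vs 21.85 mm).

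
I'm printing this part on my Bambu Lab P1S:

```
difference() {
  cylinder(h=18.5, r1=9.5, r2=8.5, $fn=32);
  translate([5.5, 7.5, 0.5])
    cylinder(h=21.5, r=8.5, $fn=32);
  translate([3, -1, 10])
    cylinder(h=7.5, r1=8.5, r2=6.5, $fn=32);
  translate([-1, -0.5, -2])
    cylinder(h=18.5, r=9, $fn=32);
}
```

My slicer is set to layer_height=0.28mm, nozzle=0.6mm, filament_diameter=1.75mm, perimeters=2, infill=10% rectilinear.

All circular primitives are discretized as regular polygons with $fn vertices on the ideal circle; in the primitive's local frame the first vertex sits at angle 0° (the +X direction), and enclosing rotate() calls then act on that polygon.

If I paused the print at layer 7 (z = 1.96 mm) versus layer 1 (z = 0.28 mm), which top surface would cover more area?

layer 1 (z = 0.28 mm)

Layer 7 (z = 1.96): the cone contributes a regular 32-gon of circumradius 9.394 (interpolated between r1=9.5 and r2=8.5 at t=0.106) (area = (32/2)·9.394²·sin(360°/32) = 275.46 mm²); the r=8.5 cylinder at (5.5, 7.5) contributes a regular 32-gon of circumradius 8.5 (area = (32/2)·8.500²·sin(360°/32) = 225.52 mm²); the cone at (3, -1) is absent (z outside [10, 17.5]); the r=9 cylinder at (-1, -0.5) contributes a regular 32-gon of circumradius 9 (area = (32/2)·9.000²·sin(360°/32) = 252.84 mm²); Taking the first minus the rest: starting from the cone (275.46 mm²), the r=8.5 cylinder at (5.5, 7.5) partially overlaps it — only the 91.59 mm² overlap (of its 225.52 mm²) is removed, clipping the outline; the r=9 cylinder at (-1, -0.5) partially overlaps it — only the 172.16 mm² overlap (of its 252.84 mm²) is removed, clipping the outline — area = 11.72 mm². So its area = 11.72 mm². Layer 1 (z = 0.28): the cone: at t=0.015 of its height the radius interpolates to r₁+(r₂−r₁)t = 9.485, giving a regular 32-gon of that circumradius (area = (32/2)·9.485²·sin(360°/32) = 280.81 mm²); the cylinder at (5.5, 7.5) is not intersected at this z (z outside [0.5, 22]); the cone at (3, -1) does not reach this height (z outside [10, 17.5]); the r=9 cylinder at (-1, -0.5) gives a regular 32-gon of circumradius 9 (constant along its height) (area = (32/2)·9.000²·sin(360°/32) = 252.84 mm²); After the difference (first − rest): starting from the cone (280.81 mm²), the r=9 cylinder at (-1, -0.5) partially overlaps it — only the 244.27 mm² overlap (of its 252.84 mm²) is removed, clipping the outline — area = 36.54 mm². So its area = 36.54 mm². Layer 1 is larger (36.54 vs 11.72 mm²).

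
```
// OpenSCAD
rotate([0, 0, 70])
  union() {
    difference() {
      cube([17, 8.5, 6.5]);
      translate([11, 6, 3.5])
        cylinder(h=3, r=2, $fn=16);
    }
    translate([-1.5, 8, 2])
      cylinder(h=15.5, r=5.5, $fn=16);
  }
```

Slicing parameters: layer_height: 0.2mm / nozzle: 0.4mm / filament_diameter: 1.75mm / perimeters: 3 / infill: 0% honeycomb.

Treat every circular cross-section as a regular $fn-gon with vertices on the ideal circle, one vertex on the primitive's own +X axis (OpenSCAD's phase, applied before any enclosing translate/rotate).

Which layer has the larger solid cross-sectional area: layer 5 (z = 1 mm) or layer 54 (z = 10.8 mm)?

Layer 5 (z = 1): the cube is present — its section is the full 17×8.5 rectangle (area 144.50 mm²); the cylinder at (11, 6) is absent (z outside [3.5, 6.5]); Taking the first minus the rest: none of the subtracted shapes is present at this height, so the 17×8.5 cube is unchanged — area = 144.50 mm²; the cylinder at (-1.5, 8) is not intersected at this z (z outside [2, 17.5]); Taking the union: only the result so far is present, so the union is just that shape — area = 144.50 mm²; (whole slice rotated 70° about Z — lengths, areas and connectivity unchanged). So its area = 144.50 mm². Layer 54 (z = 10.8): the cube is absent (z outside [0, 6.5]); the cylinder at (11, 6) does not reach this height (z outside [3.5, 6.5]); After the difference (first − rest): the first operand is absent here, so nothing remains; the r=5.5 cylinder at (-1.5, 8) contributes a regular 16-gon of circumradius 5.5 (area = (16/2)·5.500²·sin(360°/16) = 92.61 mm²); Taking the union: only the r=5.5 cylinder at (-1.5, 8) is present, so the union is just that shape — area = 92.61 mm²; (rotated 70° about Z; rotation is an isometry so areas/perimeters/island counts are preserved). So its area = 92.61 mm². Layer 5 is larger (144.50 vs 92.61 mm²).

layer 5 (z = 1 mm)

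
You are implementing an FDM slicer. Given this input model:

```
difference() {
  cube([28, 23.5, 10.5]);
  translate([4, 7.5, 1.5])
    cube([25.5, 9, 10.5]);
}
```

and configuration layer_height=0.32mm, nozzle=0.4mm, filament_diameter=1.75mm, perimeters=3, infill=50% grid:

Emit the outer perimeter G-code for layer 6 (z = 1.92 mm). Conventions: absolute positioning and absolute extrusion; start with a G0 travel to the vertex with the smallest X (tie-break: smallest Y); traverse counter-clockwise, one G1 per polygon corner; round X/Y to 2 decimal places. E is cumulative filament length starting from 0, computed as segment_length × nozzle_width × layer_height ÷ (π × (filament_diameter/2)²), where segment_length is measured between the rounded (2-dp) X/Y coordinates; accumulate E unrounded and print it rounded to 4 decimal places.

At z = 1.92 mm: the cube is present — its section is the full 28×23.5 rectangle; the cube at (4, 7.5) is present — its section is the full 25.5×9 rectangle; Subtracting the remaining from the first: starting from the 28×23.5 cube, the 25.5×9 cube at (4, 7.5) partially overlaps it — only the 216.00 mm² overlap (of its 229.50 mm²) is removed, clipping the outline — 1 connected region. The outline is a single polygon with 8 vertices. Extrusion per mm of travel: 0.4 × 0.32 / (π × 0.875²) = 0.053216. Accumulating E over each segment gives final E = 8.0356.

G0 X0.00 Y0.00 Z1.92
G1 X28.00 Y0.00 E1.4901
G1 X28.00 Y7.50 E1.8892
G1 X4.00 Y7.50 E3.1664
G1 X4.00 Y16.50 E3.6453
G1 X28.00 Y16.50 E4.9225
G1 X28.00 Y23.50 E5.2950
G1 X0.00 Y23.50 E6.7851
G1 X0.00 Y0.00 E8.0356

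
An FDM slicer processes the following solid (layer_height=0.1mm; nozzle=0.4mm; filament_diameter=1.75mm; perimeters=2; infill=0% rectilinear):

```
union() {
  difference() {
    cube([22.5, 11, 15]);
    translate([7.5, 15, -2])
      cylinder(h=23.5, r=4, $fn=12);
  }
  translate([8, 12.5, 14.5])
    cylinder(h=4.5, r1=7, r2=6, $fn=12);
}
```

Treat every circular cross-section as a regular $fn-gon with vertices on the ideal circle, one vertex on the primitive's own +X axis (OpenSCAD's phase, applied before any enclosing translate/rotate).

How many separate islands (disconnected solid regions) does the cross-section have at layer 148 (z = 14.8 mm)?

At z = 14.8 mm: the cube is present — its section is the full 22.5×11 rectangle; the cylinder at (7.5, 15): section is a regular 12-gon, circumradius r=4; Taking the first minus the rest: starting from the 22.5×11 cube, the r=4 cylinder at (7.5, 15) misses the remaining region (no effect) — 1 connected region; the cone at (8, 12.5) (r1=7→r2=6) has section circumradius 6.933 here — a regular 12-gon; Taking the union: the regions partially overlap (shared area 51.91 mm²), so overlapping operands fuse into one piece — 1 connected region. Overall, the cross-section is a single solid region. Island count = 1.

1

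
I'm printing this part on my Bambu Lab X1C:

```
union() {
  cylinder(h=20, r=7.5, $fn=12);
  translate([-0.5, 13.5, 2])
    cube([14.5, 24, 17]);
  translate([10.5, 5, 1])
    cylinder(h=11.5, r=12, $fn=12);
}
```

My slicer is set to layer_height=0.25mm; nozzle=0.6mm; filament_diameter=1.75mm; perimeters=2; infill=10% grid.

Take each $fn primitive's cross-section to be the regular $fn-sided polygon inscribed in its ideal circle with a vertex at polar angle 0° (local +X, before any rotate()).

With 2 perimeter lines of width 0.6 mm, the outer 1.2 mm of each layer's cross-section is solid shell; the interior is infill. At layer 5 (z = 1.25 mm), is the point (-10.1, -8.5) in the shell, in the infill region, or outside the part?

outside

At z = 1.25 mm: the r=7.5 cylinder gives a regular 12-gon of circumradius 7.5 (constant along its height); the cube at (-0.5, 13.5) is absent (z outside [2, 19]); the r=12 cylinder at (10.5, 5) gives a regular 12-gon of circumradius 12 (constant along its height); Taking the union: the regions partially overlap (shared area 74.63 mm²), so overlapping operands fuse into one piece — 1 connected region. Overall, the cross-section is a single solid region. The nearest boundary edge runs (-3.75, -6.50)→(-6.50, -3.75); distance from the point to it = 5.91 mm. The point is not inside any of the regions above, so it lies outside the cross-section (5.91 mm from the nearest boundary).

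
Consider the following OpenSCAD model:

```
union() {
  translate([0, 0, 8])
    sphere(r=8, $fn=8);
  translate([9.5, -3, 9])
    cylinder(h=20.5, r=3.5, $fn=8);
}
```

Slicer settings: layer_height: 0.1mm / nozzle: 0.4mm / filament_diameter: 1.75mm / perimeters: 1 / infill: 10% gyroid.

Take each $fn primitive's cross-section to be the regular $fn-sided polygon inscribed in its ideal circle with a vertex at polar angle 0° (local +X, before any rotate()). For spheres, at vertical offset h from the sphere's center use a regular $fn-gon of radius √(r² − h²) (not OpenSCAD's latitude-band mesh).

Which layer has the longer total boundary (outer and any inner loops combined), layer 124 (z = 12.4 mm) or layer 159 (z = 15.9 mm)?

layer 124 (z = 12.4 mm)

Layer 124 (z = 12.4): the r=8 sphere contributes a regular 8-gon of circumradius √(8²−4.4²) = 6.681 (perimeter = 2·8·6.681·sin(180°/8) = 40.91 mm); the r=3.5 cylinder at (9.5, -3) contributes a regular 8-gon of circumradius 3.5 (perimeter = 2·8·3.500·sin(180°/8) = 21.43 mm); Combining (union): the 2 present regions are separate (no shared area or edge), so areas and boundary lengths simply add and each stays a separate island — boundary = 62.34 mm. So its perimeter = 62.34 mm. Layer 159 (z = 15.9): the r=8 sphere contributes a regular 8-gon of circumradius √(8²−7.9²) = 1.261 (perimeter = 2·8·1.261·sin(180°/8) = 7.72 mm); the r=3.5 cylinder at (9.5, -3) contributes a regular 8-gon of circumradius 3.5 (perimeter = 2·8·3.500·sin(180°/8) = 21.43 mm); Combining (union): the 2 present regions are separate (no shared area or edge), so areas and boundary lengths simply add and each stays a separate island — boundary = 29.15 mm. So its perimeter = 29.15 mm. Layer 124 is larger (62.34 vs 29.15 mm).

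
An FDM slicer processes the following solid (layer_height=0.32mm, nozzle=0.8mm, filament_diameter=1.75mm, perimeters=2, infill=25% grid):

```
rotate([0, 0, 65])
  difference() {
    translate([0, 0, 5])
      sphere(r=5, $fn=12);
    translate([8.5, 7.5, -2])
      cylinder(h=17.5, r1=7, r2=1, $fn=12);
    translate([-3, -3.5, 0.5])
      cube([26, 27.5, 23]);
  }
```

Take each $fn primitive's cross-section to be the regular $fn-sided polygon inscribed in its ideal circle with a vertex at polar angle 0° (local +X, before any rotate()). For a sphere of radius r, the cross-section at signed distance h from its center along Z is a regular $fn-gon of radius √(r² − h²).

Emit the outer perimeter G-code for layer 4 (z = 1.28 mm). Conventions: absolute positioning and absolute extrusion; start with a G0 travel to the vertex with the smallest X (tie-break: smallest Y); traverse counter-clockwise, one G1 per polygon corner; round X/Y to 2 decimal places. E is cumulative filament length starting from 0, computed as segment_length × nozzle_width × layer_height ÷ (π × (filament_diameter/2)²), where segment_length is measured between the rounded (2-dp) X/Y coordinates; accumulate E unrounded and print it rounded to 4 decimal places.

At z = 1.28 mm: the r=5 sphere contributes a regular 12-gon of circumradius √(5²−3.72²) = 3.341; the cone at (8.5, 7.5) (r1=7→r2=1) has section circumradius 5.875 here — a regular 12-gon; the cube at (-3, -3.5) (footprint 26×27.5) is included at this height; Taking the first minus the rest: starting from the r=5 sphere, the cone at (8.5, 7.5) misses the remaining region (no effect); the 26×27.5 cube at (-3, -3.5) partially overlaps it — only the 33.05 mm² overlap (of its 715.00 mm²) is removed, clipping the outline — 1 connected region; (whole slice rotated 65° about Z — lengths, areas and connectivity unchanged). The outline is a single polygon with 3 vertices. Extrusion per mm of travel: 0.8 × 0.32 / (π × 0.875²) = 0.106432. Accumulating E over each segment gives final E = 0.5524.

G0 X-2.42 Y-2.18 Z1.28
G1 X-1.41 Y-3.03 E0.1405
G1 X-0.11 Y-3.26 E0.2810
G1 X-2.42 Y-2.18 E0.5524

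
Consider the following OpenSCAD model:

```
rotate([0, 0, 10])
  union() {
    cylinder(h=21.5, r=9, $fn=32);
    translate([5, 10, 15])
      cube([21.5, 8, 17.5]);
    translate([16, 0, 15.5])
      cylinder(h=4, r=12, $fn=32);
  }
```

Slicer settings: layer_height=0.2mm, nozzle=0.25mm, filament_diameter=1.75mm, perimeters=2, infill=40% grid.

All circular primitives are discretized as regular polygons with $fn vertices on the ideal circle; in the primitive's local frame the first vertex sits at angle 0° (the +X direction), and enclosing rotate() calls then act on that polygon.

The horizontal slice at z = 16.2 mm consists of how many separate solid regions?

1

At z = 16.2 mm: the cylinder: section is a regular 32-gon, circumradius r=9; the cube at (5, 10) is present — its section is the full 21.5×8 rectangle; the r=12 cylinder at (16, 0) contributes a regular 32-gon of circumradius 12; Combining (union): the regions partially overlap (shared area 62.37 mm²), so overlapping operands fuse into one piece — 1 connected region; (whole slice rotated 10° about Z — lengths, areas and connectivity unchanged). The result has 1 disconnected region.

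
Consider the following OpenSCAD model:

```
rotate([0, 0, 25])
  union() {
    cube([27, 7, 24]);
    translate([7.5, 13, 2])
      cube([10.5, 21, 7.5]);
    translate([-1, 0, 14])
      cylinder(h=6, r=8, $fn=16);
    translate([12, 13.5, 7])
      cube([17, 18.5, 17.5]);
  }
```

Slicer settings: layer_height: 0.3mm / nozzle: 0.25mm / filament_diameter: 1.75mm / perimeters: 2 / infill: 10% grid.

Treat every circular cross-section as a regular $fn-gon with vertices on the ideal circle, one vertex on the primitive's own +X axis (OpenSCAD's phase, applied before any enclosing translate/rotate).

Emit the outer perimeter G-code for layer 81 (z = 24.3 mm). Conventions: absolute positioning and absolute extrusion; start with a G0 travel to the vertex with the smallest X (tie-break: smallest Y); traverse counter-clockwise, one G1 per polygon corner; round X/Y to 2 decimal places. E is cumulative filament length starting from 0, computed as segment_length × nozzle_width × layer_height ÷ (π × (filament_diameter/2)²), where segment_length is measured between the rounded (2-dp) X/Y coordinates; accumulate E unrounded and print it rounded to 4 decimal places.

G0 X-2.65 Y34.07 Z24.30
G1 X5.17 Y17.31 E0.5767
G1 X20.58 Y24.49 E1.1068
G1 X12.76 Y41.26 E1.6838
G1 X-2.65 Y34.07 E2.2140

At z = 24.3 mm: the cube is absent (z outside [0, 24]); the cube at (7.5, 13) is not intersected at this z (z outside [2, 9.5]); the cylinder at (-1, 0) is not intersected at this z (z outside [14, 20]); the 17×18.5 cube at (12, 13.5) contributes its full rectangle; Merging all regions: only the 17×18.5 cube at (12, 13.5) is present, so the union is just that shape — 1 connected region; (rotated 25° about Z; rotation is an isometry so areas/perimeters/island counts are preserved). The outline is a single polygon with 4 vertices. Extrusion per mm of travel: 0.25 × 0.3 / (π × 0.875²) = 0.031181. Accumulating E over each segment gives final E = 2.2140.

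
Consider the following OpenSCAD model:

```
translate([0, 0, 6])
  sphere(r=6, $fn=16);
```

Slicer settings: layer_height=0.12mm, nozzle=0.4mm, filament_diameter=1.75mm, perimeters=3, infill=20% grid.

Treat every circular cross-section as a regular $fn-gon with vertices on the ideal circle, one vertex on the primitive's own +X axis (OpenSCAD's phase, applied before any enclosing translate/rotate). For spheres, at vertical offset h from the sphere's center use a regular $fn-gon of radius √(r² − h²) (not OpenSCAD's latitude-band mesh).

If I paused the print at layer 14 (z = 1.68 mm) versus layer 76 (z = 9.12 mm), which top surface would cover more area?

Layer 14 (z = 1.68): the r=6 sphere contributes a regular 16-gon of circumradius √(6²−4.32²) = 4.164 (area = (16/2)·4.164²·sin(360°/16) = 53.08 mm²). So its area = 53.08 mm². Layer 76 (z = 9.12): the sphere: section is a regular 16-gon, circumradius = √(r²−h²) = √(6²−3.12²) = 5.125 (area = (16/2)·5.125²·sin(360°/16) = 80.41 mm²). So its area = 80.41 mm². Layer 76 is larger (80.41 vs 53.08 mm²).

layer 76 (z = 9.12 mm)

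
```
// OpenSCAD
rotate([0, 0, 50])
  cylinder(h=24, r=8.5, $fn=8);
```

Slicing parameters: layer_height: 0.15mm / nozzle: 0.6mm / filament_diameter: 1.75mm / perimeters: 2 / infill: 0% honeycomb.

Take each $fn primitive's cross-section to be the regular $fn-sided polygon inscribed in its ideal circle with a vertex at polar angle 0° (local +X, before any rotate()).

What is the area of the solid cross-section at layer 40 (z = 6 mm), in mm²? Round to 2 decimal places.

204.35 mm²

At z = 6 mm: the r=8.5 cylinder contributes a regular 8-gon of circumradius 8.5 (area = (8/2)·8.500²·sin(360°/8) = 204.35 mm²); (whole slice rotated 50° about Z — lengths, areas and connectivity unchanged). Overall, the cross-section is a single solid region. Net area = 204.35 mm².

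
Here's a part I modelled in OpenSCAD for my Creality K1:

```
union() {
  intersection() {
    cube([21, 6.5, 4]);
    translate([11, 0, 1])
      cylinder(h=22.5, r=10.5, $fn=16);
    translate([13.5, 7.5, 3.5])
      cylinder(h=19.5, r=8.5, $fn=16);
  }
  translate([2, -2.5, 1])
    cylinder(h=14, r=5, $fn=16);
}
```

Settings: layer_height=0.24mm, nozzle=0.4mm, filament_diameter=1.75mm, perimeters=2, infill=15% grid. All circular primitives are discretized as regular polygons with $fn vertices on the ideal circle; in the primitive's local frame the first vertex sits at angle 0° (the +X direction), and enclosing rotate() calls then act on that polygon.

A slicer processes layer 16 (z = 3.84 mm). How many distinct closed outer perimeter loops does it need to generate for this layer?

2

At z = 3.84 mm: the 21×6.5 cube contributes its full rectangle; the r=10.5 cylinder at (11, 0) contributes a regular 16-gon of circumradius 10.5; the r=8.5 cylinder at (13.5, 7.5) contributes a regular 16-gon of circumradius 8.5; Taking the intersection: the r=10.5 cylinder at (11, 0) partially overlaps the 21×6.5 cube; clipping to the common part keeps 124.58 mm²; the r=8.5 cylinder at (13.5, 7.5) partially overlaps the running intersection; clipping to the common part keeps 84.90 mm² — 1 connected region; the r=5 cylinder at (2, -2.5) gives a regular 16-gon of circumradius 5 (constant along its height); Combining (union): the 2 present regions are separate (no shared area or edge), so areas and boundary lengths simply add and each stays a separate island — 2 connected regions. The result has 2 disconnected regions.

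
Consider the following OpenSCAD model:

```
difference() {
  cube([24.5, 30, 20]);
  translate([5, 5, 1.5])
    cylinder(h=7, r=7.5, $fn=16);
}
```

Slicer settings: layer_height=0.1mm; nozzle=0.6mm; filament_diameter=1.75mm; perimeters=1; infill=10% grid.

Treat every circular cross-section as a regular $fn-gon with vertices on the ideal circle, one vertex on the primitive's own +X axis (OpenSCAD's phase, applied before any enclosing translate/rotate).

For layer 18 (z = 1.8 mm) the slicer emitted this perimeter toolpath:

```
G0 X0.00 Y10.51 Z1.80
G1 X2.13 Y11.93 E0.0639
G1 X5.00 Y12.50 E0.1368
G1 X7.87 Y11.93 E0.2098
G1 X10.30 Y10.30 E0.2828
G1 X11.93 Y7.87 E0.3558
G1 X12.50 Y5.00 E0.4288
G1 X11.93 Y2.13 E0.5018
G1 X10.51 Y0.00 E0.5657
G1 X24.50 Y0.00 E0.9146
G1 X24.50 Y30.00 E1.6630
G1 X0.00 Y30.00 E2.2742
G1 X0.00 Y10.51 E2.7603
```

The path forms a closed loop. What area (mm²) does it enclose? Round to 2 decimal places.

Apply the shoelace formula to the sequence of (X, Y) vertices; enclosed area = 599.05 mm².

599.05 mm²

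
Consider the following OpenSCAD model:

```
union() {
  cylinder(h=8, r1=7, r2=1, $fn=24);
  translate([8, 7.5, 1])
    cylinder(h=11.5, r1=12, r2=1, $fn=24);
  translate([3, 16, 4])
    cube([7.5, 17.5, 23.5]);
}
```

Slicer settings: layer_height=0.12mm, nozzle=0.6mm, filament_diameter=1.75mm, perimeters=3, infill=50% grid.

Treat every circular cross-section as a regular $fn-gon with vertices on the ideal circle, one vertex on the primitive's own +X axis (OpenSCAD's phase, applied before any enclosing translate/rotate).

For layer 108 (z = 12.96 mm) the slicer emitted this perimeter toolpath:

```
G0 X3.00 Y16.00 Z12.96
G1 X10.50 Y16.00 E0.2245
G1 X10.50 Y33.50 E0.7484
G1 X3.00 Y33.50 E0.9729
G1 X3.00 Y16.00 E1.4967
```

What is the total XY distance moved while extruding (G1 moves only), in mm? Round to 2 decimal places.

50.00 mm

Sum the Euclidean lengths of each G1 segment: total = 50.00 mm.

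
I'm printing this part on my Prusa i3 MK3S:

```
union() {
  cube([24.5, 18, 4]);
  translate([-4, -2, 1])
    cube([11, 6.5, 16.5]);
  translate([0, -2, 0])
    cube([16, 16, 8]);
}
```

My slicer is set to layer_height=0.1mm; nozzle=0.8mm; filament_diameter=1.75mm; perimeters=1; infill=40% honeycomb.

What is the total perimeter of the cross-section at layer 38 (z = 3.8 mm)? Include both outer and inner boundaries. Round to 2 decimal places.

At z = 3.8 mm: the cube (footprint 24.5×18) is included at this height (perimeter 85.00 mm); the cube at (-4, -2) is present — its section is the full 11×6.5 rectangle (perimeter 35.00 mm); the 16×16 cube at (0, -2) contributes its full rectangle (perimeter 64.00 mm); Combining (union): the regions partially overlap (shared area 269.50 mm²), so the edge portions inside another operand are dropped and the merged outline is re-measured after clipping — boundary = 97.00 mm. Overall, the cross-section is a single solid region. Total boundary length (outer) = 97.00 mm.

97.00 mm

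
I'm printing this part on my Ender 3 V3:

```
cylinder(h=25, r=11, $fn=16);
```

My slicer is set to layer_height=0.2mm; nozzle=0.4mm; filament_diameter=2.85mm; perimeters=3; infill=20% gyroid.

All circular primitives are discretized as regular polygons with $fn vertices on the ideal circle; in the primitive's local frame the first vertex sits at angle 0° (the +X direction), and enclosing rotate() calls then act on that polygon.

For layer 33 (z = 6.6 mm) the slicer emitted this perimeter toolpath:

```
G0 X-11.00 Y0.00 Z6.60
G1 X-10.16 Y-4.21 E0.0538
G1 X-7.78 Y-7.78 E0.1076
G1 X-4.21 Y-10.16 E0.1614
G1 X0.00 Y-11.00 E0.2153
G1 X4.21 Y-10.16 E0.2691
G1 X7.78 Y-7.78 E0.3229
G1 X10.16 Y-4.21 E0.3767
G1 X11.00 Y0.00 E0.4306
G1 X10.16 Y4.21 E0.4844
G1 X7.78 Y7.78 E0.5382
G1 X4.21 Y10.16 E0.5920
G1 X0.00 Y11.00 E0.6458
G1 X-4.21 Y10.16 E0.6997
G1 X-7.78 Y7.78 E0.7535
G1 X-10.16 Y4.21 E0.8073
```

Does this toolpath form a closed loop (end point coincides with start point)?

no

Start point (G0): (-11.00, 0.00). End point (last G1): the path does not return to the start — open.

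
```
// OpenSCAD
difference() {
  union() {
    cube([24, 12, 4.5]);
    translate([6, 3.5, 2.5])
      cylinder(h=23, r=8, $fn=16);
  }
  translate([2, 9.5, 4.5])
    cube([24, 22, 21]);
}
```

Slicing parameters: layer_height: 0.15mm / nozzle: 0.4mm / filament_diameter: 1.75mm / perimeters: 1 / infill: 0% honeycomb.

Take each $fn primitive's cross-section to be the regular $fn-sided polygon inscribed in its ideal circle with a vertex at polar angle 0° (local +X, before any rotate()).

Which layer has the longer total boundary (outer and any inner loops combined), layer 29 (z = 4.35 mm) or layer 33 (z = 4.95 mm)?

Layer 29 (z = 4.35): the cube (footprint 24×12) is included at this height (perimeter 72.00 mm); the r=8 cylinder at (6, 3.5) gives a regular 16-gon of circumradius 8 (constant along its height) (perimeter = 2·16·8.000·sin(180°/16) = 49.94 mm); Taking the union: the regions partially overlap (shared area 139.06 mm²), so the edge portions inside another operand are dropped and the merged outline is re-measured after clipping — boundary = 77.21 mm; the cube at (2, 9.5) is absent (z outside [4.5, 25.5]); Taking the first minus the rest: none of the subtracted shapes is present at this height, so the result so far is unchanged — boundary = 77.21 mm. So its perimeter = 77.21 mm. Layer 33 (z = 4.95): the cube does not reach this height (z outside [0, 4.5]); the r=8 cylinder at (6, 3.5) contributes a regular 16-gon of circumradius 8 (perimeter = 2·16·8.000·sin(180°/16) = 49.94 mm); Merging all regions: only the r=8 cylinder at (6, 3.5) is present, so the union is just that shape — boundary = 49.94 mm; the cube at (2, 9.5) is present — its section is the full 24×22 rectangle (perimeter 92.00 mm); Subtracting the remaining from the first: starting from that combined region, the 24×22 cube at (2, 9.5) partially overlaps it — only the 12.84 mm² overlap (of its 528.00 mm²) is removed, clipping the outline — boundary = 49.97 mm. So its perimeter = 49.97 mm. Layer 29 is larger (77.21 vs 49.97 mm).

layer 29 (z = 4.35 mm)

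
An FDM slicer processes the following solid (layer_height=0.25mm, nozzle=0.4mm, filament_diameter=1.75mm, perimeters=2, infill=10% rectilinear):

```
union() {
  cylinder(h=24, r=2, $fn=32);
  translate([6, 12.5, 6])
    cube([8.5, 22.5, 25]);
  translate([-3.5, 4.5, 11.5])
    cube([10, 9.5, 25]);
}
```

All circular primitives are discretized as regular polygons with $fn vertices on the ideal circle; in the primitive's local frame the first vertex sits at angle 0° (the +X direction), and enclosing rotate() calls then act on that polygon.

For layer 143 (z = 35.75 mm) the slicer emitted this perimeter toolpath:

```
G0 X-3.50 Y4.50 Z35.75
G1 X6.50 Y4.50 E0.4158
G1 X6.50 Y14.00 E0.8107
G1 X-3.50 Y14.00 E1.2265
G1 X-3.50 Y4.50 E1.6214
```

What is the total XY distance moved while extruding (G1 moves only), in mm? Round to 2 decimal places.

Sum the Euclidean lengths of each G1 segment: total = 39.00 mm.

39.00 mm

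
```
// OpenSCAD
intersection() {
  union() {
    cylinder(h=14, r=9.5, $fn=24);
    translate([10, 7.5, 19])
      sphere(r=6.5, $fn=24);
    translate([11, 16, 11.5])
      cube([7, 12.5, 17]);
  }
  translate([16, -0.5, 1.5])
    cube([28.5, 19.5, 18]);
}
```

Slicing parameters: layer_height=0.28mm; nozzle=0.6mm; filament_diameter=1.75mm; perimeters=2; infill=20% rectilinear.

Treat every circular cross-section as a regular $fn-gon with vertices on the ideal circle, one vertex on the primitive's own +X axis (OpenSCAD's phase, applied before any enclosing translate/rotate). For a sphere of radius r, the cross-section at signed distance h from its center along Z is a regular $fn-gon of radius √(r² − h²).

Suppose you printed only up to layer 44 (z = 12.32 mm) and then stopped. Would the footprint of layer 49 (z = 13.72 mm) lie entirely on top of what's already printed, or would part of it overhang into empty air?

Compare the two slices. At z = 12.32: the r=9.5 cylinder contributes a regular 24-gon of circumradius 9.5 (area = (24/2)·9.500²·sin(360°/24) = 280.30 mm²); the sphere at (10, 7.5) is absent (|z−center|=6.680 > r=6.5); the cube at (11, 16) is present — its section is the full 7×12.5 rectangle (area 87.50 mm²); Taking the union: the 2 present regions are separate (no shared area or edge), so areas and boundary lengths simply add and each stays a separate island — area = 367.80 mm²; the 28.5×19.5 cube at (16, -0.5) contributes its full rectangle (area 555.75 mm²); Keeping only the common overlap: the 28.5×19.5 cube at (16, -0.5) partially overlaps that combined region; clipping to the common part keeps 6.00 mm² — area = 6.00 mm². At z = 13.72: the r=9.5 cylinder gives a regular 24-gon of circumradius 9.5 (constant along its height) (area = (24/2)·9.500²·sin(360°/24) = 280.30 mm²); the r=6.5 sphere at (10, 7.5) contributes a regular 24-gon of circumradius √(6.5²−5.28²) = 3.791 (area = (24/2)·3.791²·sin(360°/24) = 44.64 mm²); the cube at (11, 16) is present — its section is the full 7×12.5 rectangle (area 87.50 mm²); Taking the union: the regions partially overlap — summed areas 412.44 mm² minus the doubly-counted overlap 1.87 mm² gives 410.57 mm² — area = 410.57 mm²; the 28.5×19.5 cube at (16, -0.5) contributes its full rectangle (area 555.75 mm²); Taking the intersection: the 28.5×19.5 cube at (16, -0.5) partially overlaps the result so far; clipping to the common part keeps 6.00 mm² — area = 6.00 mm². Checking containment: the cross-section at z = 13.72 is a subset of the cross-section at z = 12.32.

entirely on top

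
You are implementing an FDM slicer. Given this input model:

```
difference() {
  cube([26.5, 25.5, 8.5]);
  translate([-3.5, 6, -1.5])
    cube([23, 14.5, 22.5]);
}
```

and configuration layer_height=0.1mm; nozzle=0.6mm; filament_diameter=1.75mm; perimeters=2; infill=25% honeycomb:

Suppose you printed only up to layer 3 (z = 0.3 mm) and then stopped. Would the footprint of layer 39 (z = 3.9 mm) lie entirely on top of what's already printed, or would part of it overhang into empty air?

entirely on top

Compare the two slices. At z = 0.3: the 26.5×25.5 cube contributes its full rectangle (area 675.75 mm²); the cube at (-3.5, 6) (footprint 23×14.5) is included at this height (area 333.50 mm²); Subtracting the remaining from the first: starting from the 26.5×25.5 cube (675.75 mm²), the 23×14.5 cube at (-3.5, 6) partially overlaps it — only the 282.75 mm² overlap (of its 333.50 mm²) is removed, clipping the outline — area = 393.00 mm². At z = 3.9: the cube (footprint 26.5×25.5) is included at this height (area 675.75 mm²); the 23×14.5 cube at (-3.5, 6) contributes its full rectangle (area 333.50 mm²); Subtracting the remaining from the first: starting from the 26.5×25.5 cube (675.75 mm²), the 23×14.5 cube at (-3.5, 6) partially overlaps it — only the 282.75 mm² overlap (of its 333.50 mm²) is removed, clipping the outline — area = 393.00 mm². Checking containment: the cross-section at z = 3.9 is a subset of the cross-section at z = 0.3.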